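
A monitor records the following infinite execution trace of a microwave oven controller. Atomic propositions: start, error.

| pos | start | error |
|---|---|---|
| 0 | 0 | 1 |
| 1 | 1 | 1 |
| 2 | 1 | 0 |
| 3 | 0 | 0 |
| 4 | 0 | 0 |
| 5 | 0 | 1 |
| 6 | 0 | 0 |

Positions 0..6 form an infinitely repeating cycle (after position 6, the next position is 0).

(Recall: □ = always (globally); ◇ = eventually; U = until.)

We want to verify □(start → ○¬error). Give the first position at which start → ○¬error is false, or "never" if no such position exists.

start → ○¬error holds at every position 0..6, and those are all the positions the trace ever visits, so the invariant □(start → ○¬error) is never violated.

never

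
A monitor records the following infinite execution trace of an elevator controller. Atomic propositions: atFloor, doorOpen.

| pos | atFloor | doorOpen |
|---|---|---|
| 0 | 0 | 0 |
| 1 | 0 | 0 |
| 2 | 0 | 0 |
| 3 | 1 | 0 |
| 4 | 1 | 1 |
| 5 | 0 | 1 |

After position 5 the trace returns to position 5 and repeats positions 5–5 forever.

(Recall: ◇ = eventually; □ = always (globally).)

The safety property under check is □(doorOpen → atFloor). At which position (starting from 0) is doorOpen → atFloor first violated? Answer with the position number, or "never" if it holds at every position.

5

Check doorOpen → atFloor at each position in order: 0 ✓, 1 ✓, 2 ✓, 3 ✓, 4 ✓.
At position 5 the labels are {doorOpen}, so doorOpen → atFloor is false there. This is the first violation.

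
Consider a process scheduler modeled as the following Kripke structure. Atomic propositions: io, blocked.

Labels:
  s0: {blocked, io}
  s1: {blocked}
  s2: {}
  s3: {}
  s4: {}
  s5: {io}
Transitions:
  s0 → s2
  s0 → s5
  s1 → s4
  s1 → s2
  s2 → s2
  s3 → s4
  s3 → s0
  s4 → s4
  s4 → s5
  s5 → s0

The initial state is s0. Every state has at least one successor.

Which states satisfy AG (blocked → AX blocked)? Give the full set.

States satisfying blocked → AX blocked: {s2, s3, s4, s5}.
States satisfying AG (blocked → AX blocked): {s2}.

{s2}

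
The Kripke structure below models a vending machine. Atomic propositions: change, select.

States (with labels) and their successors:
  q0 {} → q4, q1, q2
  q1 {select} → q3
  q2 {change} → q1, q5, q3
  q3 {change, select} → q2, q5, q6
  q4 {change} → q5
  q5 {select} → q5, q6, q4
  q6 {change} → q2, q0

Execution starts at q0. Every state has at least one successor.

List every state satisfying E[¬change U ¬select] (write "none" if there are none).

{q0, q2, q4, q5, q6}

States satisfying ¬change: {q0, q1, q5}.
States satisfying ¬select: {q0, q2, q4, q6}.
States satisfying E[¬change U ¬select]: {q0, q2, q4, q5, q6}.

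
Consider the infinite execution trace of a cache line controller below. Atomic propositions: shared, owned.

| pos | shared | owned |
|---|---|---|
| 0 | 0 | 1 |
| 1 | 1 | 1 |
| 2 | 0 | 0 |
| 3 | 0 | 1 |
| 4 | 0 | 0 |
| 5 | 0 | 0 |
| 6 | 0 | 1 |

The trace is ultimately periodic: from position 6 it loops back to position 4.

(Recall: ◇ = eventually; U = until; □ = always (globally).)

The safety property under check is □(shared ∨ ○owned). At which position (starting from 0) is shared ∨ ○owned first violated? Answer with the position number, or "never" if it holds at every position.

3

Check shared ∨ ○owned at each position in order: 0 ✓, 1 ✓, 2 ✓.
At position 3 the labels are {owned} and the next position 4 has {}, so shared ∨ ○owned is false there. This is the first violation.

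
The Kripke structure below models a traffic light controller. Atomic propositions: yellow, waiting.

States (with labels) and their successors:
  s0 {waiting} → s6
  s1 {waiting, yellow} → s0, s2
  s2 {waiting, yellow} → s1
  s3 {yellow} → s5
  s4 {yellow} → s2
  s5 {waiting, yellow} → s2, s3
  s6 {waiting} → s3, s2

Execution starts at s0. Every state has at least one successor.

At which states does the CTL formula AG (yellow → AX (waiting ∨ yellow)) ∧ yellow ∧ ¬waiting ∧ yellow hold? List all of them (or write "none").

{s3, s4}

States satisfying yellow → AX (waiting ∨ yellow): {s0, s1, s2, s3, s4, s5, s6}.
States satisfying AG (yellow → AX (waiting ∨ yellow)): {s0, s1, s2, s3, s4, s5, s6}.
States satisfying ¬waiting: {s3, s4}.
States satisfying ¬waiting ∧ yellow: {s3, s4}.
States satisfying yellow ∧ ¬waiting ∧ yellow: {s3, s4}.
States satisfying AG (yellow → AX (waiting ∨ yellow)) ∧ yellow ∧ ¬waiting ∧ yellow: {s3, s4}.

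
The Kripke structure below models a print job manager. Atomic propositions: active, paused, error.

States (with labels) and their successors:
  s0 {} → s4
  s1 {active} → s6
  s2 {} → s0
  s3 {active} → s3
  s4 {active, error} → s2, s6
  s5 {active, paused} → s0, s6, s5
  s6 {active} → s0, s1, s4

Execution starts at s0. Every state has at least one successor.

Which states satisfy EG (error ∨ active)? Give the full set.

{s1, s3, s4, s5, s6}

States satisfying error ∨ active: {s1, s3, s4, s5, s6}.
States satisfying EG (error ∨ active): {s1, s3, s4, s5, s6}.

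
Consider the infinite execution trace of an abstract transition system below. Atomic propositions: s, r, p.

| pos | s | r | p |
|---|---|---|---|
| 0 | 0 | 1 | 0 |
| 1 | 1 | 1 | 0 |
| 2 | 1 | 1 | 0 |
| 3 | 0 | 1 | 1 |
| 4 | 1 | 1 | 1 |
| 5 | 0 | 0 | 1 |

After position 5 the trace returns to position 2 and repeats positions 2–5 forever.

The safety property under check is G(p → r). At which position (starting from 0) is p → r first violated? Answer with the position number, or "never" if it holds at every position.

Check p → r at each position in order: 0 ✓, 1 ✓, 2 ✓, 3 ✓, 4 ✓.
At position 5 the labels are {p}, so p → r is false there. This is the first violation.

5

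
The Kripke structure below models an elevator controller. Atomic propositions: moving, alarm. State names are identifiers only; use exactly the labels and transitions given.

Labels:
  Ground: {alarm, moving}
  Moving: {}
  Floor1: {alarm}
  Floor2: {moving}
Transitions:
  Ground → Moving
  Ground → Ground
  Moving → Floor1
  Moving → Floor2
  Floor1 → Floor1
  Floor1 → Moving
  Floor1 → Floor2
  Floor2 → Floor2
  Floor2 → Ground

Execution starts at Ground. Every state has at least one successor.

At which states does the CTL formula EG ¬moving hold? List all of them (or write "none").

{Moving, Floor1}

States satisfying ¬moving: {Moving, Floor1}.
States satisfying EG ¬moving: {Moving, Floor1}.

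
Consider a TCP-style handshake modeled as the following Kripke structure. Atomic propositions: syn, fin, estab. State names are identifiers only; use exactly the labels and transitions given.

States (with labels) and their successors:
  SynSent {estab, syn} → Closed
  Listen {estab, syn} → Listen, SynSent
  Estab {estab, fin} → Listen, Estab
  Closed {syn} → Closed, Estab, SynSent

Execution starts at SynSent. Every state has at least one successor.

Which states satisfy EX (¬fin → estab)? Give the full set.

{Listen, Estab, Closed}

States satisfying ¬fin → estab: {SynSent, Listen, Estab}.
States satisfying EX (¬fin → estab): {Listen, Estab, Closed}.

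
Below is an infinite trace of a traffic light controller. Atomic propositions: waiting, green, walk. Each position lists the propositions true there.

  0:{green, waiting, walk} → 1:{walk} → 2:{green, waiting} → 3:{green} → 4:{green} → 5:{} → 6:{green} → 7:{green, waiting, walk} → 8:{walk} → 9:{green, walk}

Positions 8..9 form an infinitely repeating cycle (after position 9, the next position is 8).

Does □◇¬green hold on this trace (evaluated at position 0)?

◇¬green holds at every position 0..9, and those are all positions ever visited, so □◇¬green holds.

Satisfied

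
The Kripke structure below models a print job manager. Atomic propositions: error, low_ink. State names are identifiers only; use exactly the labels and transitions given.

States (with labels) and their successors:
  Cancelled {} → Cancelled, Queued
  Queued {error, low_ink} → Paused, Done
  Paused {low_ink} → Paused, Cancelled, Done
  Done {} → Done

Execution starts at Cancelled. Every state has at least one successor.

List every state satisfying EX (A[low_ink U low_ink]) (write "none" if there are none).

States satisfying A[low_ink U low_ink]: {Queued, Paused}.
States satisfying EX (A[low_ink U low_ink]): {Cancelled, Queued, Paused}.

{Cancelled, Queued, Paused}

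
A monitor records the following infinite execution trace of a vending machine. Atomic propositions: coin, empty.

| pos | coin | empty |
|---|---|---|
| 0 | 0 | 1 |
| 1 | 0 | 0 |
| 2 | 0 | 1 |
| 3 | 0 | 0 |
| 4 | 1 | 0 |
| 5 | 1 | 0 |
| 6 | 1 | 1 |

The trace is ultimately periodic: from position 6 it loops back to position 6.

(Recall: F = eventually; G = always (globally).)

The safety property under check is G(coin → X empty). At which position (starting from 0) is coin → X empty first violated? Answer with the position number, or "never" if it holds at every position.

Check coin → X empty at each position in order: 0 ✓, 1 ✓, 2 ✓, 3 ✓.
At position 4 the labels are {coin} and the next position 5 has {coin}, so coin → X empty is false there. This is the first violation.

4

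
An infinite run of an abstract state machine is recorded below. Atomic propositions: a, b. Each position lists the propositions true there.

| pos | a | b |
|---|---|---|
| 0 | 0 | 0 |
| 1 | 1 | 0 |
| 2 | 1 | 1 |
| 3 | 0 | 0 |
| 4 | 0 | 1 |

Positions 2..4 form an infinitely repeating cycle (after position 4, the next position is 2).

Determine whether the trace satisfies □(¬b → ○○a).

Does not hold

¬b → ○○a must hold at every position from 0 onward. It fails at position 1, so □(¬b → ○○a) is false.
Positions where ¬b holds: 0, 1, 3.
Check ○○a at each: 0→ok, 1→fails, 3→ok.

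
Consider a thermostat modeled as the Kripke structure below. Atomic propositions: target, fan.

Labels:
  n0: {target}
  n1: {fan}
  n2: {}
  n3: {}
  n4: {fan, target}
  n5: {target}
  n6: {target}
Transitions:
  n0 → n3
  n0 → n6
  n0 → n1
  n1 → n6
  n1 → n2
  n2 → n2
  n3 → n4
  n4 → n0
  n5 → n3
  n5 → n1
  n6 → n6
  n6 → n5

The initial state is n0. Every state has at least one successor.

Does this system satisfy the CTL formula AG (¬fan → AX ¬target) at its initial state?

Does not hold

States satisfying ¬fan → AX ¬target: {n1, n2, n4, n5}.
States satisfying AG (¬fan → AX ¬target): {n2}.
n0 is reachable from n0 and violates ¬fan → AX ¬target, so AG fails at n0.
n0 ∉ Sat(AG (¬fan → AX ¬target)).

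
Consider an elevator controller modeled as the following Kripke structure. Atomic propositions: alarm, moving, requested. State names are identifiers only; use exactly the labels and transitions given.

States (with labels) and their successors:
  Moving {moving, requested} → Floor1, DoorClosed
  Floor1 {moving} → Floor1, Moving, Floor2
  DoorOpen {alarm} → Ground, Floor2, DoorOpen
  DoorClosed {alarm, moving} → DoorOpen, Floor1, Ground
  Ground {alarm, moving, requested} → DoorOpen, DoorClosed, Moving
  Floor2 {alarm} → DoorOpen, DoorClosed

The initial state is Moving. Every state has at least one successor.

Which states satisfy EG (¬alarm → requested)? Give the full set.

{Moving, DoorOpen, DoorClosed, Ground, Floor2}

States satisfying ¬alarm → requested: {Moving, DoorOpen, DoorClosed, Ground, Floor2}.
States satisfying EG (¬alarm → requested): {Moving, DoorOpen, DoorClosed, Ground, Floor2}.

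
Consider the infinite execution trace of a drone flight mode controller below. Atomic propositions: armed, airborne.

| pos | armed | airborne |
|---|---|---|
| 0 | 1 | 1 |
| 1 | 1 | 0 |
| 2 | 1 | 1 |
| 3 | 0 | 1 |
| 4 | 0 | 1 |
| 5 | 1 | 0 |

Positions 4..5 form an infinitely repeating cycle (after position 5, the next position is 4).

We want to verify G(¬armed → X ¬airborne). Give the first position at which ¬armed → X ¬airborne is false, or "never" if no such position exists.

3

Check ¬armed → X ¬airborne at each position in order: 0 ✓, 1 ✓, 2 ✓.
At position 3 the labels are {airborne} and the next position 4 has {airborne}, so ¬armed → X ¬airborne is false there. This is the first violation.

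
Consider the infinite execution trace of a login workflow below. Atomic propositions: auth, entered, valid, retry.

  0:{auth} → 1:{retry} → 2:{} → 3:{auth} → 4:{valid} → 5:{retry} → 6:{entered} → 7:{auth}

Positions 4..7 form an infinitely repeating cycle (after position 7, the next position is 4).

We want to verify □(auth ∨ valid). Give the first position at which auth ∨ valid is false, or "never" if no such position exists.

Check auth ∨ valid at each position in order: 0 ✓.
At position 1 the labels are {retry}, so auth ∨ valid is false there. This is the first violation.

1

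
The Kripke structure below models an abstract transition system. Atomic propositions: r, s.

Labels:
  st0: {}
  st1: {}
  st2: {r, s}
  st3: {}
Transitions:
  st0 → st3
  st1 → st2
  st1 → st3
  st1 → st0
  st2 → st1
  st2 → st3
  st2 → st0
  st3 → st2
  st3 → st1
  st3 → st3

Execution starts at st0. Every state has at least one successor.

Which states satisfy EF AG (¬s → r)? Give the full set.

none

States satisfying AG (¬s → r): ∅.
States satisfying EF AG (¬s → r): ∅.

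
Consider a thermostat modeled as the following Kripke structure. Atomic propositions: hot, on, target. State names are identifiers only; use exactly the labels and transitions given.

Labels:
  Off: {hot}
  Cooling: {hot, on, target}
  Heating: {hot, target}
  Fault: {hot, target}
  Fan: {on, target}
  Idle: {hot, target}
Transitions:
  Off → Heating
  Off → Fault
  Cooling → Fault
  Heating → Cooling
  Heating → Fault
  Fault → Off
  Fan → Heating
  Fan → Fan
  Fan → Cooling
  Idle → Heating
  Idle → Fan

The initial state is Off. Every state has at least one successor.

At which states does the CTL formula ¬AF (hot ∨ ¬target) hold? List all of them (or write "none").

{Fan}

States satisfying hot ∨ ¬target: {Off, Cooling, Heating, Fault, Idle}.
States satisfying AF (hot ∨ ¬target): {Off, Cooling, Heating, Fault, Idle}.
States satisfying ¬AF (hot ∨ ¬target): {Fan}.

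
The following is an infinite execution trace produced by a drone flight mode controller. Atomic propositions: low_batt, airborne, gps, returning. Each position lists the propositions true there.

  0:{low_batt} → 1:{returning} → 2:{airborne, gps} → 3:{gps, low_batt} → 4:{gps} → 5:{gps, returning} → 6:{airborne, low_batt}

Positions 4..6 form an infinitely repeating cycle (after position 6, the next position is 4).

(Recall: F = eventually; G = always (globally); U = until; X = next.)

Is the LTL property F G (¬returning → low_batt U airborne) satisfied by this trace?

No

G (¬returning → low_batt U airborne) is false at every position 0..6, so it never becomes true and F G (¬returning → low_batt U airborne) fails.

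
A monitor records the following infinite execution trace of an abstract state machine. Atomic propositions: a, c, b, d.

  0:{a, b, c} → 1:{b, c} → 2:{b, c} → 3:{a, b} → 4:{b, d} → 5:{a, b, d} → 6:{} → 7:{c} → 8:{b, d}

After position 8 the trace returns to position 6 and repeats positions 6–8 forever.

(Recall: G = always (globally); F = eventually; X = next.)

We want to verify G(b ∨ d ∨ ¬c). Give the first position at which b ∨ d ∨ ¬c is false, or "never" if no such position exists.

7

Check b ∨ d ∨ ¬c at each position in order: 0 ✓, 1 ✓, 2 ✓, 3 ✓, 4 ✓, 5 ✓, 6 ✓.
At position 7 the labels are {c}, so b ∨ d ∨ ¬c is false there. This is the first violation.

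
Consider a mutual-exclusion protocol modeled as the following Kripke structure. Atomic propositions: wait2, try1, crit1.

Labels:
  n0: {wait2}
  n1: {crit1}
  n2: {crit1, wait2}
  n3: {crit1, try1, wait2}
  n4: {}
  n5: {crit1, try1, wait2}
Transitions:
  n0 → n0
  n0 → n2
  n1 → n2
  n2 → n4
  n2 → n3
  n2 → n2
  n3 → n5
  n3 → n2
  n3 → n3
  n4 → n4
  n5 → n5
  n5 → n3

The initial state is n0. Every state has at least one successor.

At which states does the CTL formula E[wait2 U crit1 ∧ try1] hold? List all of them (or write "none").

States satisfying wait2: {n0, n2, n3, n5}.
States satisfying crit1 ∧ try1: {n3, n5}.
States satisfying E[wait2 U crit1 ∧ try1]: {n0, n2, n3, n5}.

{n0, n2, n3, n5}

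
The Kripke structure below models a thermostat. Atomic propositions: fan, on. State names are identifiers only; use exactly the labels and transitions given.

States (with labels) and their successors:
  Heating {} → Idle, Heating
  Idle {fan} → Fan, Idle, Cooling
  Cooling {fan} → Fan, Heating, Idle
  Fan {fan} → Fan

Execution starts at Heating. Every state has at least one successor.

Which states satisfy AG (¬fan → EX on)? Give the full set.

{Fan}

States satisfying ¬fan → EX on: {Idle, Cooling, Fan}.
States satisfying AG (¬fan → EX on): {Fan}.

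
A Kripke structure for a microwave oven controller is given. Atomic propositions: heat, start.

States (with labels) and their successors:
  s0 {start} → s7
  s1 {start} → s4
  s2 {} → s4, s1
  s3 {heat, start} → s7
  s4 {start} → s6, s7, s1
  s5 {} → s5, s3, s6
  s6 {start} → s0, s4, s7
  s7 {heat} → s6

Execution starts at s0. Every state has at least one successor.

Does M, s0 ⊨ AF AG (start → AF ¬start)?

No

States satisfying AG (start → AF ¬start): ∅.
States satisfying AF AG (start → AF ¬start): ∅.
There is a path from s0 along which AG (start → AF ¬start) never holds.
s0 ∉ Sat(AF AG (start → AF ¬start)).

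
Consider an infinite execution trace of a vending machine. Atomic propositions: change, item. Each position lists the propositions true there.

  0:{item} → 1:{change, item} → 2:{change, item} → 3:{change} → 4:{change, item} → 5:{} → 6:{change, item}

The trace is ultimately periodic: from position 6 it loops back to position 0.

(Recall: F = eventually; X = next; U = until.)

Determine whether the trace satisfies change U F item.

Walking from position 0: F item first holds at position 0, and change holds at every earlier position along the way, so change U F item holds.

Yes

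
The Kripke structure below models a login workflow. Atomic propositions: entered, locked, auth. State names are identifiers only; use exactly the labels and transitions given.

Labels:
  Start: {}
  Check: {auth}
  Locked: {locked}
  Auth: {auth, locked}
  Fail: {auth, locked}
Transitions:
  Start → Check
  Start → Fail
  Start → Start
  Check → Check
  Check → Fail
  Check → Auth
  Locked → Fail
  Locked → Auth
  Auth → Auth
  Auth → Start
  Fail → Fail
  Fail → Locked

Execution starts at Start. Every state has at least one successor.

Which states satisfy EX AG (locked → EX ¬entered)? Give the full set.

States satisfying AG (locked → EX ¬entered): {Start, Check, Locked, Auth, Fail}.
States satisfying EX AG (locked → EX ¬entered): {Start, Check, Locked, Auth, Fail}.

{Start, Check, Locked, Auth, Fail}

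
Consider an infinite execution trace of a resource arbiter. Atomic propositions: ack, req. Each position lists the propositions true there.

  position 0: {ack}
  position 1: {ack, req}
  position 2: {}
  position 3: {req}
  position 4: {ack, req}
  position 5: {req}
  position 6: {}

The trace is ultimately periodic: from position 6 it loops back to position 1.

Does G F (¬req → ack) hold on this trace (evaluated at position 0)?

Satisfied

F (¬req → ack) holds at every position 0..6, and those are all positions ever visited, so G F (¬req → ack) holds.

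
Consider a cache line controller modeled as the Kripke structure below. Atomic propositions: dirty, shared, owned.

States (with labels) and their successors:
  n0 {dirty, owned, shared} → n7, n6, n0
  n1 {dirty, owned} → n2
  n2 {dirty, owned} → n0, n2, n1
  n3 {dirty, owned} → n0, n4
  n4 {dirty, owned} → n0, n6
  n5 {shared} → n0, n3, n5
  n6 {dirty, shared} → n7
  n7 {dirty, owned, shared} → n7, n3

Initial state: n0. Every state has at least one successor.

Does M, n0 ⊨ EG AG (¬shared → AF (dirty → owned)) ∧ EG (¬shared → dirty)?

States satisfying AG (¬shared → AF (dirty → owned)): {n0, n1, n2, n3, n4, n5, n6, n7}.
States satisfying EG AG (¬shared → AF (dirty → owned)): {n0, n1, n2, n3, n4, n5, n6, n7}.
States satisfying ¬shared → dirty: {n0, n1, n2, n3, n4, n5, n6, n7}.
States satisfying EG (¬shared → dirty): {n0, n1, n2, n3, n4, n5, n6, n7}.
States satisfying EG AG (¬shared → AF (dirty → owned)) ∧ EG (¬shared → dirty): {n0, n1, n2, n3, n4, n5, n6, n7}.
n0 ∈ Sat(EG AG (¬shared → AF (dirty → owned)) ∧ EG (¬shared → dirty)).

Satisfied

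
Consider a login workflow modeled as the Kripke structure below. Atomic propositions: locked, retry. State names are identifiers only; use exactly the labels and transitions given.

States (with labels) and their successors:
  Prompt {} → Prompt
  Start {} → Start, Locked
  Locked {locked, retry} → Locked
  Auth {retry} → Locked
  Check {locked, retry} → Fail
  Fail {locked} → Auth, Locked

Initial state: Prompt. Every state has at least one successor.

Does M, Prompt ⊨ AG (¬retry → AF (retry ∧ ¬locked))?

States satisfying ¬retry → AF (retry ∧ ¬locked): {Locked, Auth, Check}.
States satisfying AG (¬retry → AF (retry ∧ ¬locked)): {Locked, Auth}.
Prompt is reachable from Prompt and violates ¬retry → AF (retry ∧ ¬locked), so AG fails at Prompt.
Prompt ∉ Sat(AG (¬retry → AF (retry ∧ ¬locked))).

Does not hold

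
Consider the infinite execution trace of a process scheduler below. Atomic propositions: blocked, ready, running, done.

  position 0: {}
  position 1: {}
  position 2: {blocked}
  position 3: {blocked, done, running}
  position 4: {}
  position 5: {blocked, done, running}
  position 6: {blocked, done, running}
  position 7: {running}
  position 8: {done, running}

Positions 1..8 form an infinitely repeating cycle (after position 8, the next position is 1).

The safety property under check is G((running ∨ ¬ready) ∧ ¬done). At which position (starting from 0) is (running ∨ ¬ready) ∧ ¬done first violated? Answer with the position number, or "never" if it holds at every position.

3

Check (running ∨ ¬ready) ∧ ¬done at each position in order: 0 ✓, 1 ✓, 2 ✓.
At position 3 the labels are {blocked, done, running}, so (running ∨ ¬ready) ∧ ¬done is false there. This is the first violation.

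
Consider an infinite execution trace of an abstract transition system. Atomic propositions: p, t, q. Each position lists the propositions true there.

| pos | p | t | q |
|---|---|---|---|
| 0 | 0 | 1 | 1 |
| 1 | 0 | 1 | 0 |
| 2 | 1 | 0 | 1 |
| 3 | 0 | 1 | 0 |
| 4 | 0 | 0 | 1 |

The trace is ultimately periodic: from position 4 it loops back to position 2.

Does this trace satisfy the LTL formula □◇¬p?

◇¬p holds at every position 0..4, and those are all positions ever visited, so □◇¬p holds.

Satisfied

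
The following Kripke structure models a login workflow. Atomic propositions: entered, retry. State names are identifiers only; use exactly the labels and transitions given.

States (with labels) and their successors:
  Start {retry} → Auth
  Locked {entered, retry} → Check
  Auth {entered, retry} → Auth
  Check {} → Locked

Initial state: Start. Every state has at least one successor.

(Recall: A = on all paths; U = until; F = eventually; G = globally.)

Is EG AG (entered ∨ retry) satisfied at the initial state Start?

States satisfying AG (entered ∨ retry): {Start, Auth}.
States satisfying EG AG (entered ∨ retry): {Start, Auth}.
Start ∈ Sat(EG AG (entered ∨ retry)).

Yes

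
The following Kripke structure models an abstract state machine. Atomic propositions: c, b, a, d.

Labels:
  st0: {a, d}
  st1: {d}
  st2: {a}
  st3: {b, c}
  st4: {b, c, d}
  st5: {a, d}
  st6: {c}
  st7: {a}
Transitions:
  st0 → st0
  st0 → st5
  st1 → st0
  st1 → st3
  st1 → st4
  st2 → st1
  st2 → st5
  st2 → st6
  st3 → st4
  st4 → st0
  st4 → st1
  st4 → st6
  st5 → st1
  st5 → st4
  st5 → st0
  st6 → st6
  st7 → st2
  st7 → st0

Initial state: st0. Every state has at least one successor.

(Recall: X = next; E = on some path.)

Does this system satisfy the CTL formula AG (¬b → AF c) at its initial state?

States satisfying ¬b → AF c: {st3, st4, st6}.
States satisfying AG (¬b → AF c): {st6}.
st0 is reachable from st0 and violates ¬b → AF c, so AG fails at st0.
st0 ∉ Sat(AG (¬b → AF c)).

Violated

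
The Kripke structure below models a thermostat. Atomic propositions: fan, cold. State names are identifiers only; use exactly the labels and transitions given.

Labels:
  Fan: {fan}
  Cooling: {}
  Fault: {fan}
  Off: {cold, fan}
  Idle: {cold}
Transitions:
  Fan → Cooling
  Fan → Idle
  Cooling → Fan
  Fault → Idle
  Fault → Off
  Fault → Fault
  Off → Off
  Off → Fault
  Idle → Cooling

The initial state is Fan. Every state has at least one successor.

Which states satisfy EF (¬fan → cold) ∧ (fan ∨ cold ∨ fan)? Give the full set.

{Fan, Fault, Off, Idle}

States satisfying ¬fan → cold: {Fan, Fault, Off, Idle}.
States satisfying EF (¬fan → cold): {Fan, Cooling, Fault, Off, Idle}.
States satisfying cold ∨ fan: {Fan, Fault, Off, Idle}.
States satisfying fan ∨ cold ∨ fan: {Fan, Fault, Off, Idle}.
States satisfying EF (¬fan → cold) ∧ (fan ∨ cold ∨ fan): {Fan, Fault, Off, Idle}.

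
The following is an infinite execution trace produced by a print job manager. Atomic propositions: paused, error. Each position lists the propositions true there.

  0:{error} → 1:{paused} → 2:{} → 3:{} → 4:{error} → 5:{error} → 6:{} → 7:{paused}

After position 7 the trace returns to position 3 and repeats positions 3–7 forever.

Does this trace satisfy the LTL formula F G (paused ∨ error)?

No

G (paused ∨ error) is false at every position 0..7, so it never becomes true and F G (paused ∨ error) fails.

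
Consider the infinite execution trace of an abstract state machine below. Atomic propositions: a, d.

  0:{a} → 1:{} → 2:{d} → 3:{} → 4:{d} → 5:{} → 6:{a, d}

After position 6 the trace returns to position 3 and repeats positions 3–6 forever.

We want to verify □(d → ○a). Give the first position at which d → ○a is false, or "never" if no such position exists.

2

Check d → ○a at each position in order: 0 ✓, 1 ✓.
At position 2 the labels are {d} and the next position 3 has {}, so d → ○a is false there. This is the first violation.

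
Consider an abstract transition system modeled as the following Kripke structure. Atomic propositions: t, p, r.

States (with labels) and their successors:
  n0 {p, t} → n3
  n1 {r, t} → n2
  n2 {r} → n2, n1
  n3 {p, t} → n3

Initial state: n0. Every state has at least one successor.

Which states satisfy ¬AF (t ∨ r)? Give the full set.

none

States satisfying t ∨ r: {n0, n1, n2, n3}.
States satisfying AF (t ∨ r): {n0, n1, n2, n3}.
States satisfying ¬AF (t ∨ r): ∅.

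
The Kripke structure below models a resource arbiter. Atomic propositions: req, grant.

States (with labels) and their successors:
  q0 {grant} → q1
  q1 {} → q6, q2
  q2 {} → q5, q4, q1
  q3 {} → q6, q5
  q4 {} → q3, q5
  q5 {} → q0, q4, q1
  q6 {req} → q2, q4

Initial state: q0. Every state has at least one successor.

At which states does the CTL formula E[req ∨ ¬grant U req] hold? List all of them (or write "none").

States satisfying req ∨ ¬grant: {q1, q2, q3, q4, q5, q6}.
States satisfying req: {q6}.
States satisfying E[req ∨ ¬grant U req]: {q1, q2, q3, q4, q5, q6}.

{q1, q2, q3, q4, q5, q6}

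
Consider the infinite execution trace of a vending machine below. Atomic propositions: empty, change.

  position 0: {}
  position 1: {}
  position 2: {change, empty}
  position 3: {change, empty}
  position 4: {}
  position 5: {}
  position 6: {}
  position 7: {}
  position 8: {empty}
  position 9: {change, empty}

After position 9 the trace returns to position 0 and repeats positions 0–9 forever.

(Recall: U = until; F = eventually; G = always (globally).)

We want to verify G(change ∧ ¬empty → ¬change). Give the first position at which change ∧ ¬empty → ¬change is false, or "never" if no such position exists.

change ∧ ¬empty → ¬change holds at every position 0..9, and those are all the positions the trace ever visits, so the invariant G(change ∧ ¬empty → ¬change) is never violated.

never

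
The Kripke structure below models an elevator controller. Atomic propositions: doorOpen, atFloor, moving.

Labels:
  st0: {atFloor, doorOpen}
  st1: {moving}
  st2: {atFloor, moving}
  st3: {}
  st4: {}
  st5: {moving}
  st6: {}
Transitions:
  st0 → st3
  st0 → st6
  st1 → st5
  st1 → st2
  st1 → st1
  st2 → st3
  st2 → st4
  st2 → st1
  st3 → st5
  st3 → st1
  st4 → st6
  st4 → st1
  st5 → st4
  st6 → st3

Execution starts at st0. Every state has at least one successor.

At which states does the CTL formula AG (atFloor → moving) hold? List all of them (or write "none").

{st1, st2, st3, st4, st5, st6}

States satisfying atFloor → moving: {st1, st2, st3, st4, st5, st6}.
States satisfying AG (atFloor → moving): {st1, st2, st3, st4, st5, st6}.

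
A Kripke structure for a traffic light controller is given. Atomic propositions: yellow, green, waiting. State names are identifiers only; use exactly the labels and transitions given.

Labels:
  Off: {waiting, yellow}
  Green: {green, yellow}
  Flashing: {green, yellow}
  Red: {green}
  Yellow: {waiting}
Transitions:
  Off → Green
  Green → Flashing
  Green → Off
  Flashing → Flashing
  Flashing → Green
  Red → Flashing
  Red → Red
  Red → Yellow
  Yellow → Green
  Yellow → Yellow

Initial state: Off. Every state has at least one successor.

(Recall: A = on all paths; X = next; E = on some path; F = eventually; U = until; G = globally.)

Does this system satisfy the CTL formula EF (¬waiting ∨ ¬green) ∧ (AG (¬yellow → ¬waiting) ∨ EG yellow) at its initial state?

Holds

States satisfying ¬waiting ∨ ¬green: {Off, Green, Flashing, Red, Yellow}.
States satisfying EF (¬waiting ∨ ¬green): {Off, Green, Flashing, Red, Yellow}.
States satisfying ¬yellow → ¬waiting: {Off, Green, Flashing, Red}.
States satisfying AG (¬yellow → ¬waiting): {Off, Green, Flashing}.
States satisfying yellow: {Off, Green, Flashing}.
States satisfying EG yellow: {Off, Green, Flashing}.
States satisfying AG (¬yellow → ¬waiting) ∨ EG yellow: {Off, Green, Flashing}.
States satisfying EF (¬waiting ∨ ¬green) ∧ (AG (¬yellow → ¬waiting) ∨ EG yellow): {Off, Green, Flashing}.
Off ∈ Sat(EF (¬waiting ∨ ¬green) ∧ (AG (¬yellow → ¬waiting) ∨ EG yellow)).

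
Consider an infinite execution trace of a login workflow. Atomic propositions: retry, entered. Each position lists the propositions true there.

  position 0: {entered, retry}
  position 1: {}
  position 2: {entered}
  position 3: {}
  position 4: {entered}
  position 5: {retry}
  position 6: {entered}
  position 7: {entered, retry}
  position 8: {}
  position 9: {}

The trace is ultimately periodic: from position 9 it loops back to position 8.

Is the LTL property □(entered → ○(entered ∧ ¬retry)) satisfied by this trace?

No

entered → ○(entered ∧ ¬retry) must hold at every position from 0 onward. It fails at position 0, so □(entered → ○(entered ∧ ¬retry)) is false.
Positions where entered holds: 0, 2, 4, 6, 7.
Check ○(entered ∧ ¬retry) at each: 0→fails, 2→fails, 4→fails, 6→fails, 7→fails.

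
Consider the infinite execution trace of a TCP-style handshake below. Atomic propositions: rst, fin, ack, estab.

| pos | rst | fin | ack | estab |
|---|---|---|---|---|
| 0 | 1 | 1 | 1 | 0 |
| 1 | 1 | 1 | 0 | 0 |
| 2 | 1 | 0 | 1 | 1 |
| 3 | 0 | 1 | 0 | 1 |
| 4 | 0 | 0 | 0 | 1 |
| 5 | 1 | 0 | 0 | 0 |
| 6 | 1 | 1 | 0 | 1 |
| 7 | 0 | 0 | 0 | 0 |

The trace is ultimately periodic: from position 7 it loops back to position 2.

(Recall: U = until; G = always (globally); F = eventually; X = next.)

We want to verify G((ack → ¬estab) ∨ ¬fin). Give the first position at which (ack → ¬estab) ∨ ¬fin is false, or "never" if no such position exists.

never

(ack → ¬estab) ∨ ¬fin holds at every position 0..7, and those are all the positions the trace ever visits, so the invariant G((ack → ¬estab) ∨ ¬fin) is never violated.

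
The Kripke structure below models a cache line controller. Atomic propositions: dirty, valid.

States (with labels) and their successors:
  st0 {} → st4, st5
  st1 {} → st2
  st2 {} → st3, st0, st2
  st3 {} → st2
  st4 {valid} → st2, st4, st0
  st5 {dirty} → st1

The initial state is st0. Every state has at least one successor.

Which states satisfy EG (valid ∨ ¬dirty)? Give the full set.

States satisfying valid ∨ ¬dirty: {st0, st1, st2, st3, st4}.
States satisfying EG (valid ∨ ¬dirty): {st0, st1, st2, st3, st4}.

{st0, st1, st2, st3, st4}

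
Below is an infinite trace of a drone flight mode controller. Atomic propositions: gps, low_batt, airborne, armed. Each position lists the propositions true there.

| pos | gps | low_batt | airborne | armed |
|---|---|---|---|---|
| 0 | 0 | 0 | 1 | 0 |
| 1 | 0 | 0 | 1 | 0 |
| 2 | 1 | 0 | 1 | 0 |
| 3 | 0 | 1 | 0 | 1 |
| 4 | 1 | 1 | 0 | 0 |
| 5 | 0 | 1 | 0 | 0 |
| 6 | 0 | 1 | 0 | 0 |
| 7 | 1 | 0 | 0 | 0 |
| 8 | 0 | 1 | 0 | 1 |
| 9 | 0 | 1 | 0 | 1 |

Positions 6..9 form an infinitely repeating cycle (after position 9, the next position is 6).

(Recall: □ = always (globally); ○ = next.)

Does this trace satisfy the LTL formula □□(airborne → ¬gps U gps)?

Holds

□(airborne → ¬gps U gps) holds at every position 0..9, and those are all positions ever visited, so □□(airborne → ¬gps U gps) holds.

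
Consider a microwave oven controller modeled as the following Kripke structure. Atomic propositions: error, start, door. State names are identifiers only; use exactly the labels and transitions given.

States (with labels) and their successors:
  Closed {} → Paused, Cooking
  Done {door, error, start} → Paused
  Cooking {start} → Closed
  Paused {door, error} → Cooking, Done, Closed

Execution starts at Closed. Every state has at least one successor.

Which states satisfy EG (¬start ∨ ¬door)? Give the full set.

{Closed, Cooking, Paused}

States satisfying ¬start ∨ ¬door: {Closed, Cooking, Paused}.
States satisfying EG (¬start ∨ ¬door): {Closed, Cooking, Paused}.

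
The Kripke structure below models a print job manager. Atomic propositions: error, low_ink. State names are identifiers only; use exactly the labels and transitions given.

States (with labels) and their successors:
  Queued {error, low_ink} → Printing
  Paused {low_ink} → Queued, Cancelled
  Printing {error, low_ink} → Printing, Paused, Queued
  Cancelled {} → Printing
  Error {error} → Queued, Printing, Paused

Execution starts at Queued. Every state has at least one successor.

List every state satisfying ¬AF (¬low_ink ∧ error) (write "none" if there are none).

States satisfying ¬low_ink ∧ error: {Error}.
States satisfying AF (¬low_ink ∧ error): {Error}.
States satisfying ¬AF (¬low_ink ∧ error): {Queued, Paused, Printing, Cancelled}.

{Queued, Paused, Printing, Cancelled}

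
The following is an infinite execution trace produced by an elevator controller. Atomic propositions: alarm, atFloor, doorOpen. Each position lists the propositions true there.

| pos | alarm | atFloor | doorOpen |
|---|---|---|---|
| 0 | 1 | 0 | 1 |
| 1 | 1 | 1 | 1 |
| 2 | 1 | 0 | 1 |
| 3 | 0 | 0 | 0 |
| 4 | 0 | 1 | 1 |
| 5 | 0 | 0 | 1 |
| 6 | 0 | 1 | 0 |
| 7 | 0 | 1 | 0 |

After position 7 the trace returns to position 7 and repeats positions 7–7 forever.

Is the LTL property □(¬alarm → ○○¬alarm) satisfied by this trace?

¬alarm → ○○¬alarm holds at every position 0..7, and those are all positions ever visited, so □(¬alarm → ○○¬alarm) holds.
Positions where ¬alarm holds: 3, 4, 5, 6, 7.
Check ○○¬alarm at each: 3→ok, 4→ok, 5→ok, 6→ok, 7→ok.

Satisfied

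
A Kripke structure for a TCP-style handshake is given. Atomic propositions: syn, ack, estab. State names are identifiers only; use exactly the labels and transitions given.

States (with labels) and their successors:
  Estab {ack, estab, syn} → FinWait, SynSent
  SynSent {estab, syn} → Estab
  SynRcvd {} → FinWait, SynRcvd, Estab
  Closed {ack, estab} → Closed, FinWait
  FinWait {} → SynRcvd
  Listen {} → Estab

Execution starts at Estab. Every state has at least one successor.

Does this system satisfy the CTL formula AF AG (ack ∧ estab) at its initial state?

No

States satisfying AG (ack ∧ estab): ∅.
States satisfying AF AG (ack ∧ estab): ∅.
There is a path from Estab along which AG (ack ∧ estab) never holds.
Estab ∉ Sat(AF AG (ack ∧ estab)).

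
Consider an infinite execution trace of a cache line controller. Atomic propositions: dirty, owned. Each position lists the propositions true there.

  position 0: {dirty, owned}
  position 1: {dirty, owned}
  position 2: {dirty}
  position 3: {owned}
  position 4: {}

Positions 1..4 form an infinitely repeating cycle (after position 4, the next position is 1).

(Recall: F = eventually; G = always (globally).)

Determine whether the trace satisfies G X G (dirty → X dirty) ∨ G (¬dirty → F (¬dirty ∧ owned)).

Satisfied

X G (dirty → X dirty) must hold at every position from 0 onward. It fails at position 0, so G X G (dirty → X dirty) is false.
¬dirty → F (¬dirty ∧ owned) holds at every position 0..4, and those are all positions ever visited, so G (¬dirty → F (¬dirty ∧ owned)) holds.
Positions where ¬dirty holds: 3, 4.
Check F (¬dirty ∧ owned) at each: 3→ok, 4→ok.
At position 0: G X G (dirty → X dirty) is false; G (¬dirty → F (¬dirty ∧ owned)) is true; so G X G (dirty → X dirty) ∨ G (¬dirty → F (¬dirty ∧ owned)) is true.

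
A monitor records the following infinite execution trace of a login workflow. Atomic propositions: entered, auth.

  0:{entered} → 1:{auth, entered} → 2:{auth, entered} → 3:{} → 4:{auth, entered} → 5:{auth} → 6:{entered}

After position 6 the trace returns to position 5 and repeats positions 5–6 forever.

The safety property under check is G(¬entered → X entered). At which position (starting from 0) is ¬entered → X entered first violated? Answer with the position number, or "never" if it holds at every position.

¬entered → X entered holds at every position 0..6, and those are all the positions the trace ever visits, so the invariant G(¬entered → X entered) is never violated.

never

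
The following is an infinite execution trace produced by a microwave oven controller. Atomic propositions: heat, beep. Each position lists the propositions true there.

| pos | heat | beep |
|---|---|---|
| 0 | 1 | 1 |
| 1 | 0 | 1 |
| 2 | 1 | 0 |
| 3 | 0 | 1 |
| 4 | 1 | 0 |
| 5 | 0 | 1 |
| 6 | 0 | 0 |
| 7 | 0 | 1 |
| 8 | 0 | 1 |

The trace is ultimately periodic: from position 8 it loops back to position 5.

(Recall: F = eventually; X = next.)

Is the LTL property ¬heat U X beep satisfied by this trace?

Satisfied

Walking from position 0: X beep first holds at position 0, and ¬heat holds at every earlier position along the way, so ¬heat U X beep holds.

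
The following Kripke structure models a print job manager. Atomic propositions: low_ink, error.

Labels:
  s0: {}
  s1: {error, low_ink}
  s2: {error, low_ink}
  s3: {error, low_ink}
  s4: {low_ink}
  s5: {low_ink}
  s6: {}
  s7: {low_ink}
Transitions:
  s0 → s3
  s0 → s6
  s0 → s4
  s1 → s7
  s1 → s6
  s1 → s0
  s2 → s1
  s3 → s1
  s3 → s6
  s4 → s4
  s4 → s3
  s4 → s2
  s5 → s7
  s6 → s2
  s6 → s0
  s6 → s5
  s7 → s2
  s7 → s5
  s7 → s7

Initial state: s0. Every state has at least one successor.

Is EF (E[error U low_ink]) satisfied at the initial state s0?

Holds

States satisfying E[error U low_ink]: {s1, s2, s3, s4, s5, s7}.
States satisfying EF (E[error U low_ink]): {s0, s1, s2, s3, s4, s5, s6, s7}.
Some path from s0 reaches a state where E[error U low_ink] holds.
s0 ∈ Sat(EF (E[error U low_ink])).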